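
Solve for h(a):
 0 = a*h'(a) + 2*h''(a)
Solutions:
 h(a) = C1 + C2*erf(a/2)


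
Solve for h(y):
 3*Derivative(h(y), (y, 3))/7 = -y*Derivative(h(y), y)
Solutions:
 h(y) = C1 + Integral(C2*airyai(-3^(2/3)*7^(1/3)*y/3) + C3*airybi(-3^(2/3)*7^(1/3)*y/3), y)


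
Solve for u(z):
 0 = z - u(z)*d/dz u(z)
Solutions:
 u(z) = -sqrt(C1 + z^2)
 u(z) = sqrt(C1 + z^2)


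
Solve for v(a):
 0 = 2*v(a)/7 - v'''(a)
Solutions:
 v(a) = C3*exp(2^(1/3)*7^(2/3)*a/7) + (C1*sin(2^(1/3)*sqrt(3)*7^(2/3)*a/14) + C2*cos(2^(1/3)*sqrt(3)*7^(2/3)*a/14))*exp(-2^(1/3)*7^(2/3)*a/14)


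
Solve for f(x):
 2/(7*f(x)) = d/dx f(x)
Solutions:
 f(x) = -sqrt(C1 + 28*x)/7
 f(x) = sqrt(C1 + 28*x)/7


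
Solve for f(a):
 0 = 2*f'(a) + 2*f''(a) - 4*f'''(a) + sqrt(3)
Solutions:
 f(a) = C1 + C2*exp(-a/2) + C3*exp(a) - sqrt(3)*a/2


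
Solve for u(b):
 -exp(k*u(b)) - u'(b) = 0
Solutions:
 u(b) = Piecewise((log(1/(C1*k + b*k))/k, Ne(k, 0)), (nan, True))
 u(b) = Piecewise((C1 - b, Eq(k, 0)), (nan, True))


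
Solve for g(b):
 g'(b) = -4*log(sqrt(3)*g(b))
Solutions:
 Integral(1/(2*log(_y) + log(3)), (_y, g(b)))/2 = C1 - b


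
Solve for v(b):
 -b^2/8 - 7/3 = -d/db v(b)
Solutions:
 v(b) = C1 + b^3/24 + 7*b/3


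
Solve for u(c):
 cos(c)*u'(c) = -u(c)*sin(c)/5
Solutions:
 u(c) = C1*cos(c)^(1/5)


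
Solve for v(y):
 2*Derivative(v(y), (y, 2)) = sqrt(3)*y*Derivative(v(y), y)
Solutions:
 v(y) = C1 + C2*erfi(3^(1/4)*y/2)


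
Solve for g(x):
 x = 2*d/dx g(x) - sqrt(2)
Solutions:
 g(x) = C1 + x^2/4 + sqrt(2)*x/2


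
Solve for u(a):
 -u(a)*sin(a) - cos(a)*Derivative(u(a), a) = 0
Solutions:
 u(a) = C1*cos(a)


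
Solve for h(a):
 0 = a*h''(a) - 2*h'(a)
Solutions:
 h(a) = C1 + C2*a^3


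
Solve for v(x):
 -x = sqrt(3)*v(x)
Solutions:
 v(x) = -sqrt(3)*x/3


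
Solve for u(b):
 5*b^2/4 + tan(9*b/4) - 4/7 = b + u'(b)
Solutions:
 u(b) = C1 + 5*b^3/12 - b^2/2 - 4*b/7 - 4*log(cos(9*b/4))/9


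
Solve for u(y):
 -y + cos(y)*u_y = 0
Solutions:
 u(y) = C1 + Integral(y/cos(y), y)


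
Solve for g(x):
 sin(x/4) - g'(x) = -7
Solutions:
 g(x) = C1 + 7*x - 4*cos(x/4)


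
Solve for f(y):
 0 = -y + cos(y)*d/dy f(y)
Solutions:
 f(y) = C1 + Integral(y/cos(y), y)


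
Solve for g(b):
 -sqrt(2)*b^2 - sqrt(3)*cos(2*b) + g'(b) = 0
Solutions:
 g(b) = C1 + sqrt(2)*b^3/3 + sqrt(3)*sin(2*b)/2


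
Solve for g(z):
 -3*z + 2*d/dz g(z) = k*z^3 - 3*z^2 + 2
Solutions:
 g(z) = C1 + k*z^4/8 - z^3/2 + 3*z^2/4 + z


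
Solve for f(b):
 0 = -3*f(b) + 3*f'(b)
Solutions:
 f(b) = C1*exp(b)


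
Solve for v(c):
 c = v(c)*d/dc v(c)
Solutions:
 v(c) = -sqrt(C1 + c^2)
 v(c) = sqrt(C1 + c^2)


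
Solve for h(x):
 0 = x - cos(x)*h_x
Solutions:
 h(x) = C1 + Integral(x/cos(x), x)


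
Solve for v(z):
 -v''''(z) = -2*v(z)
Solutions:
 v(z) = C1*exp(-2^(1/4)*z) + C2*exp(2^(1/4)*z) + C3*sin(2^(1/4)*z) + C4*cos(2^(1/4)*z)


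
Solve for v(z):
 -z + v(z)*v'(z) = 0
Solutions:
 v(z) = -sqrt(C1 + z^2)
 v(z) = sqrt(C1 + z^2)


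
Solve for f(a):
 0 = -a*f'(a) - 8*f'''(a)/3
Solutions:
 f(a) = C1 + Integral(C2*airyai(-3^(1/3)*a/2) + C3*airybi(-3^(1/3)*a/2), a)


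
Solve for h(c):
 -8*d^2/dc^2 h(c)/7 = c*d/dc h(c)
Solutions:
 h(c) = C1 + C2*erf(sqrt(7)*c/4)


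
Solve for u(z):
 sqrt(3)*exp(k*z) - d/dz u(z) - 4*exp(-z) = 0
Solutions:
 u(z) = C1 + 4*exp(-z) + sqrt(3)*exp(k*z)/k


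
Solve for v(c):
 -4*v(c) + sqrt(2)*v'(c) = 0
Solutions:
 v(c) = C1*exp(2*sqrt(2)*c)


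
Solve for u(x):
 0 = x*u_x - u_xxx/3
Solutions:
 u(x) = C1 + Integral(C2*airyai(3^(1/3)*x) + C3*airybi(3^(1/3)*x), x)


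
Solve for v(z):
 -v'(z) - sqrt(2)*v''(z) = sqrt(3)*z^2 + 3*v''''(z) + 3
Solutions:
 v(z) = C1 + C2*exp(z*(-2*2^(5/6)/(9 + sqrt(8*sqrt(2) + 81))^(1/3) + 2^(2/3)*(9 + sqrt(8*sqrt(2) + 81))^(1/3))/12)*sin(sqrt(3)*z*(2*2^(5/6)/(9 + sqrt(8*sqrt(2) + 81))^(1/3) + 2^(2/3)*(9 + sqrt(8*sqrt(2) + 81))^(1/3))/12) + C3*exp(z*(-2*2^(5/6)/(9 + sqrt(8*sqrt(2) + 81))^(1/3) + 2^(2/3)*(9 + sqrt(8*sqrt(2) + 81))^(1/3))/12)*cos(sqrt(3)*z*(2*2^(5/6)/(9 + sqrt(8*sqrt(2) + 81))^(1/3) + 2^(2/3)*(9 + sqrt(8*sqrt(2) + 81))^(1/3))/12) + C4*exp(-z*(-2*2^(5/6)/(9 + sqrt(8*sqrt(2) + 81))^(1/3) + 2^(2/3)*(9 + sqrt(8*sqrt(2) + 81))^(1/3))/6) - sqrt(3)*z^3/3 + sqrt(6)*z^2 - 4*sqrt(3)*z - 3*z


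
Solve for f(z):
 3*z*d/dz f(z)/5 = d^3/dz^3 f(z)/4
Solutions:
 f(z) = C1 + Integral(C2*airyai(12^(1/3)*5^(2/3)*z/5) + C3*airybi(12^(1/3)*5^(2/3)*z/5), z)


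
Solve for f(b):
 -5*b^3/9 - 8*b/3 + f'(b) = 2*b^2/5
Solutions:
 f(b) = C1 + 5*b^4/36 + 2*b^3/15 + 4*b^2/3


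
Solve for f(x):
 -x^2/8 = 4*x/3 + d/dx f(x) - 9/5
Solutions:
 f(x) = C1 - x^3/24 - 2*x^2/3 + 9*x/5


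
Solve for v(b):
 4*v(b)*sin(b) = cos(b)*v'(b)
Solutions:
 v(b) = C1/cos(b)^4


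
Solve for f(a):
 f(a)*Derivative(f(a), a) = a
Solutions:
 f(a) = -sqrt(C1 + a^2)
 f(a) = sqrt(C1 + a^2)


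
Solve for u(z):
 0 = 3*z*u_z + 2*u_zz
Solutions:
 u(z) = C1 + C2*erf(sqrt(3)*z/2)


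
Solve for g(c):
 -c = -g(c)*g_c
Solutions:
 g(c) = -sqrt(C1 + c^2)
 g(c) = sqrt(C1 + c^2)


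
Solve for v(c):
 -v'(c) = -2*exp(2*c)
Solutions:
 v(c) = C1 + exp(2*c)


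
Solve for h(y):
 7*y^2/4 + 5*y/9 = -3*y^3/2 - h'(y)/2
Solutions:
 h(y) = C1 - 3*y^4/4 - 7*y^3/6 - 5*y^2/9


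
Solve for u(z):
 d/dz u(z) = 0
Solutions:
 u(z) = C1


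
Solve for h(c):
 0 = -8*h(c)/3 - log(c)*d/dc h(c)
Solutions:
 h(c) = C1*exp(-8*li(c)/3)


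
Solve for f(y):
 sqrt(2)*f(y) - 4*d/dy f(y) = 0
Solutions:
 f(y) = C1*exp(sqrt(2)*y/4)


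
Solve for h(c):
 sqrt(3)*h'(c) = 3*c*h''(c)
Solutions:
 h(c) = C1 + C2*c^(sqrt(3)/3 + 1)


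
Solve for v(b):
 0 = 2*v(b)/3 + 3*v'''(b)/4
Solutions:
 v(b) = C3*exp(-2*3^(1/3)*b/3) + (C1*sin(3^(5/6)*b/3) + C2*cos(3^(5/6)*b/3))*exp(3^(1/3)*b/3)


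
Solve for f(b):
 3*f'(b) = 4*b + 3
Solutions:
 f(b) = C1 + 2*b^2/3 + b


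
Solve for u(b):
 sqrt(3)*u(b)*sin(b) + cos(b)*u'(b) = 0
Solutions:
 u(b) = C1*cos(b)^(sqrt(3))


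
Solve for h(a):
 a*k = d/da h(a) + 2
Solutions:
 h(a) = C1 + a^2*k/2 - 2*a


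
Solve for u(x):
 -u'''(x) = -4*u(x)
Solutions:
 u(x) = C3*exp(2^(2/3)*x) + (C1*sin(2^(2/3)*sqrt(3)*x/2) + C2*cos(2^(2/3)*sqrt(3)*x/2))*exp(-2^(2/3)*x/2)


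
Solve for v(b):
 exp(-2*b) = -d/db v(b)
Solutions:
 v(b) = C1 + exp(-2*b)/2


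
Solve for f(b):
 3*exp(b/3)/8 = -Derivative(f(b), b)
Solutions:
 f(b) = C1 - 9*exp(b/3)/8


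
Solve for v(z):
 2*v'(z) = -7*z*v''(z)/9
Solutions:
 v(z) = C1 + C2/z^(11/7)


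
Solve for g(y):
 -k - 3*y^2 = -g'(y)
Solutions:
 g(y) = C1 + k*y + y^3


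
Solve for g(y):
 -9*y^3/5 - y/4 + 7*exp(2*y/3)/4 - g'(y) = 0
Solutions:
 g(y) = C1 - 9*y^4/20 - y^2/8 + 21*exp(2*y/3)/8


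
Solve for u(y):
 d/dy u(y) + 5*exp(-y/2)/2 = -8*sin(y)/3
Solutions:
 u(y) = C1 + 8*cos(y)/3 + 5*exp(-y/2)


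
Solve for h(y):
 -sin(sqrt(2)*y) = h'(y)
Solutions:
 h(y) = C1 + sqrt(2)*cos(sqrt(2)*y)/2


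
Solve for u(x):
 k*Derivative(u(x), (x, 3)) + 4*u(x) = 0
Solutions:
 u(x) = C1*exp(2^(2/3)*x*(-1/k)^(1/3)) + C2*exp(2^(2/3)*x*(-1/k)^(1/3)*(-1 + sqrt(3)*I)/2) + C3*exp(-2^(2/3)*x*(-1/k)^(1/3)*(1 + sqrt(3)*I)/2)


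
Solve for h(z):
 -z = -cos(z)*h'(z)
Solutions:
 h(z) = C1 + Integral(z/cos(z), z)


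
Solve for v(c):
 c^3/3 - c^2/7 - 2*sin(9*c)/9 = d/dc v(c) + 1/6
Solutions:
 v(c) = C1 + c^4/12 - c^3/21 - c/6 + 2*cos(9*c)/81


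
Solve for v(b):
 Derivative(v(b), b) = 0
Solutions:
 v(b) = C1


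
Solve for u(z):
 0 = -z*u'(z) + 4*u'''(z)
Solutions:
 u(z) = C1 + Integral(C2*airyai(2^(1/3)*z/2) + C3*airybi(2^(1/3)*z/2), z)


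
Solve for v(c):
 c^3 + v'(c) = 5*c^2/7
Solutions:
 v(c) = C1 - c^4/4 + 5*c^3/21


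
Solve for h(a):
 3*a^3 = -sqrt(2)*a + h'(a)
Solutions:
 h(a) = C1 + 3*a^4/4 + sqrt(2)*a^2/2


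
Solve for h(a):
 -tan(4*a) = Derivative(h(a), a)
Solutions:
 h(a) = C1 + log(cos(4*a))/4


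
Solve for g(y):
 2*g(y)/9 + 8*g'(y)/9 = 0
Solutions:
 g(y) = C1*exp(-y/4)


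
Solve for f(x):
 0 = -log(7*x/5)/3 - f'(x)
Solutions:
 f(x) = C1 - x*log(x)/3 - x*log(7)/3 + x/3 + x*log(5)/3


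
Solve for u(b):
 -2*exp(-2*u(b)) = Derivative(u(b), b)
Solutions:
 u(b) = log(-sqrt(C1 - 4*b))
 u(b) = log(C1 - 4*b)/2


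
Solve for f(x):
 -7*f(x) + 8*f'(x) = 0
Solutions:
 f(x) = C1*exp(7*x/8)


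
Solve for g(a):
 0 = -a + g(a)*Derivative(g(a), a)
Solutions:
 g(a) = -sqrt(C1 + a^2)
 g(a) = sqrt(C1 + a^2)


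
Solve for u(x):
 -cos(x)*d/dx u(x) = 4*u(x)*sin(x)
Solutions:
 u(x) = C1*cos(x)^4


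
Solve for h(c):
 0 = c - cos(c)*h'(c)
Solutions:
 h(c) = C1 + Integral(c/cos(c), c)


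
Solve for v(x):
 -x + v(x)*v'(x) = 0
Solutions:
 v(x) = -sqrt(C1 + x^2)
 v(x) = sqrt(C1 + x^2)


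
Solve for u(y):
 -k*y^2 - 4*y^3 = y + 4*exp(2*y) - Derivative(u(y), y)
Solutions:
 u(y) = C1 + k*y^3/3 + y^4 + y^2/2 + 2*exp(2*y)


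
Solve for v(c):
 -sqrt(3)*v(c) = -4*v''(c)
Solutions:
 v(c) = C1*exp(-3^(1/4)*c/2) + C2*exp(3^(1/4)*c/2)


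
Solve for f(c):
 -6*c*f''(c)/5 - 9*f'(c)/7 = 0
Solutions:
 f(c) = C1 + C2/c^(1/14)


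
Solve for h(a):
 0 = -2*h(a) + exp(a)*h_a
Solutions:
 h(a) = C1*exp(-2*exp(-a))


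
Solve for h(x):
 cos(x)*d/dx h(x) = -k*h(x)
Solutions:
 h(x) = C1*exp(k*(log(sin(x) - 1) - log(sin(x) + 1))/2)


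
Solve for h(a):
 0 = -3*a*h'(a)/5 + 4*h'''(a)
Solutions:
 h(a) = C1 + Integral(C2*airyai(150^(1/3)*a/10) + C3*airybi(150^(1/3)*a/10), a)


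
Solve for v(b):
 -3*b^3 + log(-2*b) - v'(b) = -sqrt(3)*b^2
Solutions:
 v(b) = C1 - 3*b^4/4 + sqrt(3)*b^3/3 + b*log(-b) + b*(-1 + log(2))


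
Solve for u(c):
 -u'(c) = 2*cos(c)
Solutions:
 u(c) = C1 - 2*sin(c)


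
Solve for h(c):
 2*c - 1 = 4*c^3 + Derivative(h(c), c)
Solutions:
 h(c) = C1 - c^4 + c^2 - c


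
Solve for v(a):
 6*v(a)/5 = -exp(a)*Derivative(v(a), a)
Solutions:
 v(a) = C1*exp(6*exp(-a)/5)


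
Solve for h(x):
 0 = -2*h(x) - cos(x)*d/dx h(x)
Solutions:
 h(x) = C1*(sin(x) - 1)/(sin(x) + 1)


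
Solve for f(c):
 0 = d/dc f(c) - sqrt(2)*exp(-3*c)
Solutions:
 f(c) = C1 - sqrt(2)*exp(-3*c)/3


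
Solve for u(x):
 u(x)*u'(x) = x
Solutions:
 u(x) = -sqrt(C1 + x^2)
 u(x) = sqrt(C1 + x^2)


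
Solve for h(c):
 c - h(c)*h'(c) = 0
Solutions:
 h(c) = -sqrt(C1 + c^2)
 h(c) = sqrt(C1 + c^2)


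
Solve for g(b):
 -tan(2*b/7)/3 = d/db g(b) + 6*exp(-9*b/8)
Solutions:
 g(b) = C1 - 7*log(tan(2*b/7)^2 + 1)/12 + 16*exp(-9*b/8)/3


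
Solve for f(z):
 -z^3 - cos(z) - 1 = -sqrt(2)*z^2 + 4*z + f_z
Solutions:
 f(z) = C1 - z^4/4 + sqrt(2)*z^3/3 - 2*z^2 - z - sin(z)


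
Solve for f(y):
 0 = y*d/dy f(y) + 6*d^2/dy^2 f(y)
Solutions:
 f(y) = C1 + C2*erf(sqrt(3)*y/6)


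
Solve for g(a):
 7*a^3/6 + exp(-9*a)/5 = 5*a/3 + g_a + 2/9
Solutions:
 g(a) = C1 + 7*a^4/24 - 5*a^2/6 - 2*a/9 - exp(-9*a)/45


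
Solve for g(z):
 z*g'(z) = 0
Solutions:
 g(z) = C1


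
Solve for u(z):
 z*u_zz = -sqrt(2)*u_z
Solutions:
 u(z) = C1 + C2*z^(1 - sqrt(2))


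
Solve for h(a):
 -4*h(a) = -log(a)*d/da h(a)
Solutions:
 h(a) = C1*exp(4*li(a))


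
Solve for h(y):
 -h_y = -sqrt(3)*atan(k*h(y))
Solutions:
 Integral(1/atan(_y*k), (_y, h(y))) = C1 + sqrt(3)*y


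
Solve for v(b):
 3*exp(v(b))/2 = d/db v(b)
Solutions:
 v(b) = log(-1/(C1 + 3*b)) + log(2)


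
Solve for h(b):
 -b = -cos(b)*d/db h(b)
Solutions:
 h(b) = C1 + Integral(b/cos(b), b)


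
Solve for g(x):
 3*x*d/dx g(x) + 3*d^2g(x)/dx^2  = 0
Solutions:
 g(x) = C1 + C2*erf(sqrt(2)*x/2)


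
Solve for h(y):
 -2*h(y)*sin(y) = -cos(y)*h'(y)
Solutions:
 h(y) = C1/cos(y)^2


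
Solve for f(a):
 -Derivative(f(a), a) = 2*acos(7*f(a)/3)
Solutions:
 Integral(1/acos(7*_y/3), (_y, f(a))) = C1 - 2*a


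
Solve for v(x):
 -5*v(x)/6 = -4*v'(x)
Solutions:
 v(x) = C1*exp(5*x/24)


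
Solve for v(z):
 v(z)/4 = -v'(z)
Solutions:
 v(z) = C1*exp(-z/4)


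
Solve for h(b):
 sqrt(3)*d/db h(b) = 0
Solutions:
 h(b) = C1


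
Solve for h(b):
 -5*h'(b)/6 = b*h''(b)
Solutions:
 h(b) = C1 + C2*b^(1/6)


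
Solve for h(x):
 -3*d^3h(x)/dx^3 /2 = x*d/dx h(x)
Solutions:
 h(x) = C1 + Integral(C2*airyai(-2^(1/3)*3^(2/3)*x/3) + C3*airybi(-2^(1/3)*3^(2/3)*x/3), x)


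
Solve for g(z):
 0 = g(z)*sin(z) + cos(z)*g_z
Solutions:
 g(z) = C1*cos(z)


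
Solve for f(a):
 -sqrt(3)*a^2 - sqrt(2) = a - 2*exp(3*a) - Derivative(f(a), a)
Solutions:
 f(a) = C1 + sqrt(3)*a^3/3 + a^2/2 + sqrt(2)*a - 2*exp(3*a)/3


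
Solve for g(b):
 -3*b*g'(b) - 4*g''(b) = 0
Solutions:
 g(b) = C1 + C2*erf(sqrt(6)*b/4)


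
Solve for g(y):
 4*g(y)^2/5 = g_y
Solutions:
 g(y) = -5/(C1 + 4*y)


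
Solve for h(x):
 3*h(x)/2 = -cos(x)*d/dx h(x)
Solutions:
 h(x) = C1*(sin(x) - 1)^(3/4)/(sin(x) + 1)^(3/4)


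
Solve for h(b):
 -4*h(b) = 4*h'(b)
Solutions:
 h(b) = C1*exp(-b)


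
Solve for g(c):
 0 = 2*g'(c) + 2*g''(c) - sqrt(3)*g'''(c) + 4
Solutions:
 g(c) = C1 + C2*exp(sqrt(3)*c*(1 - sqrt(1 + 2*sqrt(3)))/3) + C3*exp(sqrt(3)*c*(1 + sqrt(1 + 2*sqrt(3)))/3) - 2*c


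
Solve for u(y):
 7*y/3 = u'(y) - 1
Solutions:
 u(y) = C1 + 7*y^2/6 + y


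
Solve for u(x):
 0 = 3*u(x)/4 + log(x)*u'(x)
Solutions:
 u(x) = C1*exp(-3*li(x)/4)


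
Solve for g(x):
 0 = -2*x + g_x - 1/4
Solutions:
 g(x) = C1 + x^2 + x/4


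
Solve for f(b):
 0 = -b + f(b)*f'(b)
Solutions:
 f(b) = -sqrt(C1 + b^2)
 f(b) = sqrt(C1 + b^2)


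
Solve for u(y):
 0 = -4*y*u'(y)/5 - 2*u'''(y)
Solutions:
 u(y) = C1 + Integral(C2*airyai(-2^(1/3)*5^(2/3)*y/5) + C3*airybi(-2^(1/3)*5^(2/3)*y/5), y)


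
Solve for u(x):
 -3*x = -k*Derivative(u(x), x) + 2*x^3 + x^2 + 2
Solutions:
 u(x) = C1 + x^4/(2*k) + x^3/(3*k) + 3*x^2/(2*k) + 2*x/k


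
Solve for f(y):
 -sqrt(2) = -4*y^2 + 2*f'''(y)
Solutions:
 f(y) = C1 + C2*y + C3*y^2 + y^5/30 - sqrt(2)*y^3/12


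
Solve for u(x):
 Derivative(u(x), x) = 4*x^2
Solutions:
 u(x) = C1 + 4*x^3/3


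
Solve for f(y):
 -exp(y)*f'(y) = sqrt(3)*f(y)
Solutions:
 f(y) = C1*exp(sqrt(3)*exp(-y))


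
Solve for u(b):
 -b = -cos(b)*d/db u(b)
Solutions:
 u(b) = C1 + Integral(b/cos(b), b)


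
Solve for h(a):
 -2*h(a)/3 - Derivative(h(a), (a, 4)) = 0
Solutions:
 h(a) = (C1*sin(6^(3/4)*a/6) + C2*cos(6^(3/4)*a/6))*exp(-6^(3/4)*a/6) + (C3*sin(6^(3/4)*a/6) + C4*cos(6^(3/4)*a/6))*exp(6^(3/4)*a/6)


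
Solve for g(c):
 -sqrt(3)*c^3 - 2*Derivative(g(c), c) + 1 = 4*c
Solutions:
 g(c) = C1 - sqrt(3)*c^4/8 - c^2 + c/2


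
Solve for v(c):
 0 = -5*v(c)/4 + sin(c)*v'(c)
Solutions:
 v(c) = C1*(cos(c) - 1)^(5/8)/(cos(c) + 1)^(5/8)


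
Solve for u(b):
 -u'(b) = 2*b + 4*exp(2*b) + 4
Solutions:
 u(b) = C1 - b^2 - 4*b - 2*exp(2*b)


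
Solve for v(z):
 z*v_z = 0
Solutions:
 v(z) = C1


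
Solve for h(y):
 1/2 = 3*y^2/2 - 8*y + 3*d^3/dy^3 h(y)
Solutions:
 h(y) = C1 + C2*y + C3*y^2 - y^5/120 + y^4/9 + y^3/36


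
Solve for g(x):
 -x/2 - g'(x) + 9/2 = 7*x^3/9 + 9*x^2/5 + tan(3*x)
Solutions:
 g(x) = C1 - 7*x^4/36 - 3*x^3/5 - x^2/4 + 9*x/2 + log(cos(3*x))/3


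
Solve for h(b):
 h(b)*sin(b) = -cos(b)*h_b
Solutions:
 h(b) = C1*cos(b)


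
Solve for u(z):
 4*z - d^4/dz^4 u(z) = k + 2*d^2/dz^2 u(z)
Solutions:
 u(z) = C1 + C2*z + C3*sin(sqrt(2)*z) + C4*cos(sqrt(2)*z) - k*z^2/4 + z^3/3


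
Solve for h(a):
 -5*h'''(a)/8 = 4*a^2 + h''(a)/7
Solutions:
 h(a) = C1 + C2*a + C3*exp(-8*a/35) - 7*a^4/3 + 245*a^3/6 - 8575*a^2/16


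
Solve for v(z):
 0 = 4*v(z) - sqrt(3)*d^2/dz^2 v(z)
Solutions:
 v(z) = C1*exp(-2*3^(3/4)*z/3) + C2*exp(2*3^(3/4)*z/3)


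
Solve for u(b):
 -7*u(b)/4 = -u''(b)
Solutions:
 u(b) = C1*exp(-sqrt(7)*b/2) + C2*exp(sqrt(7)*b/2)


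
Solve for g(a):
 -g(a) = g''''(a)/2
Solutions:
 g(a) = (C1*sin(2^(3/4)*a/2) + C2*cos(2^(3/4)*a/2))*exp(-2^(3/4)*a/2) + (C3*sin(2^(3/4)*a/2) + C4*cos(2^(3/4)*a/2))*exp(2^(3/4)*a/2)


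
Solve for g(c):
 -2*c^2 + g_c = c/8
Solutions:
 g(c) = C1 + 2*c^3/3 + c^2/16


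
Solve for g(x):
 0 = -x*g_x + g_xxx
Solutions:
 g(x) = C1 + Integral(C2*airyai(x) + C3*airybi(x), x)


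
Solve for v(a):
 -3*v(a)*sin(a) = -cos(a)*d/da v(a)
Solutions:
 v(a) = C1/cos(a)^3


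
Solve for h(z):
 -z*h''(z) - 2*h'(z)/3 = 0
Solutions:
 h(z) = C1 + C2*z^(1/3)


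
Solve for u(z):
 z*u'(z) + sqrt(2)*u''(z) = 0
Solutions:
 u(z) = C1 + C2*erf(2^(1/4)*z/2)


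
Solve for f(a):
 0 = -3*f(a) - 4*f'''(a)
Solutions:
 f(a) = C3*exp(-6^(1/3)*a/2) + (C1*sin(2^(1/3)*3^(5/6)*a/4) + C2*cos(2^(1/3)*3^(5/6)*a/4))*exp(6^(1/3)*a/4)


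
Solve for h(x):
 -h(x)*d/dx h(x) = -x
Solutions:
 h(x) = -sqrt(C1 + x^2)
 h(x) = sqrt(C1 + x^2)


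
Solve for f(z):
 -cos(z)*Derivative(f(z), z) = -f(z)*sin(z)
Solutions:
 f(z) = C1/cos(z)


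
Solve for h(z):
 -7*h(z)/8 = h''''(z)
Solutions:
 h(z) = (C1*sin(2^(3/4)*7^(1/4)*z/4) + C2*cos(2^(3/4)*7^(1/4)*z/4))*exp(-2^(3/4)*7^(1/4)*z/4) + (C3*sin(2^(3/4)*7^(1/4)*z/4) + C4*cos(2^(3/4)*7^(1/4)*z/4))*exp(2^(3/4)*7^(1/4)*z/4)


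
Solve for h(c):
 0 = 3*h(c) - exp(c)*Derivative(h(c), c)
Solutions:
 h(c) = C1*exp(-3*exp(-c))


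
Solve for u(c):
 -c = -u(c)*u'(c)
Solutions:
 u(c) = -sqrt(C1 + c^2)
 u(c) = sqrt(C1 + c^2)


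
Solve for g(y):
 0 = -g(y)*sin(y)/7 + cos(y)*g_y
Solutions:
 g(y) = C1/cos(y)^(1/7)


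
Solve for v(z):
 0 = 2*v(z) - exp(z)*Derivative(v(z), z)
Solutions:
 v(z) = C1*exp(-2*exp(-z))


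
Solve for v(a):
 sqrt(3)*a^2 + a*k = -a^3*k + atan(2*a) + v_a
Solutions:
 v(a) = C1 + a^4*k/4 + sqrt(3)*a^3/3 + a^2*k/2 - a*atan(2*a) + log(4*a^2 + 1)/4


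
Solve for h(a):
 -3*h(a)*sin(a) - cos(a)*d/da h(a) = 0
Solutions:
 h(a) = C1*cos(a)^3


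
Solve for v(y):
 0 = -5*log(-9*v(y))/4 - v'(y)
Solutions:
 4*Integral(1/(log(-_y) + 2*log(3)), (_y, v(y)))/5 = C1 - y


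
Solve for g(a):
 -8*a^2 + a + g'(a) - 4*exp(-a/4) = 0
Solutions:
 g(a) = C1 + 8*a^3/3 - a^2/2 - 16*exp(-a/4)


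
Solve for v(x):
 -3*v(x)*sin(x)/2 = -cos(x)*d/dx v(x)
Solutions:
 v(x) = C1/cos(x)^(3/2)


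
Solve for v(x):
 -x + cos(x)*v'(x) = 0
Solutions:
 v(x) = C1 + Integral(x/cos(x), x)


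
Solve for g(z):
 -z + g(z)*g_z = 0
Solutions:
 g(z) = -sqrt(C1 + z^2)
 g(z) = sqrt(C1 + z^2)


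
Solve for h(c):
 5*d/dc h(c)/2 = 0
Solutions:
 h(c) = C1


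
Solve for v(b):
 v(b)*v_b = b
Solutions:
 v(b) = -sqrt(C1 + b^2)
 v(b) = sqrt(C1 + b^2)


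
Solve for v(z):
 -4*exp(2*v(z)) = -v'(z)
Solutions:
 v(z) = log(-sqrt(-1/(C1 + 4*z))) - log(2)/2
 v(z) = log(-1/(C1 + 4*z))/2 - log(2)/2


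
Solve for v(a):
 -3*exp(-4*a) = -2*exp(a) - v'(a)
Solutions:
 v(a) = C1 - 2*exp(a) - 3*exp(-4*a)/4


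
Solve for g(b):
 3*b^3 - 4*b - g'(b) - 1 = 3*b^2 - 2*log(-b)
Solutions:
 g(b) = C1 + 3*b^4/4 - b^3 - 2*b^2 + 2*b*log(-b) - 3*b


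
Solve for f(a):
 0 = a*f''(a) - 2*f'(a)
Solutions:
 f(a) = C1 + C2*a^3


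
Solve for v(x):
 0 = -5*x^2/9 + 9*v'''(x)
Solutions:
 v(x) = C1 + C2*x + C3*x^2 + x^5/972


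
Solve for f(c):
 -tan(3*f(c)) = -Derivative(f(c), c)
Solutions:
 f(c) = -asin(C1*exp(3*c))/3 + pi/3
 f(c) = asin(C1*exp(3*c))/3


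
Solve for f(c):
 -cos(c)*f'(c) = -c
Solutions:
 f(c) = C1 + Integral(c/cos(c), c)


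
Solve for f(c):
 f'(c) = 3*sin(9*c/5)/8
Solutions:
 f(c) = C1 - 5*cos(9*c/5)/24


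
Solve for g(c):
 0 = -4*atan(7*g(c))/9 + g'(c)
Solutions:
 Integral(1/atan(7*_y), (_y, g(c))) = C1 + 4*c/9


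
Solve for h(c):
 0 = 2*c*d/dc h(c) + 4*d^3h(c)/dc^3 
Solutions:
 h(c) = C1 + Integral(C2*airyai(-2^(2/3)*c/2) + C3*airybi(-2^(2/3)*c/2), c)


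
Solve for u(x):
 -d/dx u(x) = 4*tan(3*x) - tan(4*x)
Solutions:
 u(x) = C1 + 4*log(cos(3*x))/3 - log(cos(4*x))/4


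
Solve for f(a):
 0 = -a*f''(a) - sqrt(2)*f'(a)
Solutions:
 f(a) = C1 + C2*a^(1 - sqrt(2))


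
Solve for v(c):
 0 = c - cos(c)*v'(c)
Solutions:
 v(c) = C1 + Integral(c/cos(c), c)


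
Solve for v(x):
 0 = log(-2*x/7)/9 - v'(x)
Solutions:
 v(x) = C1 + x*log(-x)/9 + x*(-log(7) - 1 + log(2))/9


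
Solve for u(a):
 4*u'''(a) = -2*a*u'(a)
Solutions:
 u(a) = C1 + Integral(C2*airyai(-2^(2/3)*a/2) + C3*airybi(-2^(2/3)*a/2), a)


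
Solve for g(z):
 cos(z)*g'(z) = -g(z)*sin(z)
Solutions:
 g(z) = C1*cos(z)


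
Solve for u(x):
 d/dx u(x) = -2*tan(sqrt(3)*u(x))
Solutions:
 u(x) = sqrt(3)*(pi - asin(C1*exp(-2*sqrt(3)*x)))/3
 u(x) = sqrt(3)*asin(C1*exp(-2*sqrt(3)*x))/3


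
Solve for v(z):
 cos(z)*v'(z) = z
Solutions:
 v(z) = C1 + Integral(z/cos(z), z)


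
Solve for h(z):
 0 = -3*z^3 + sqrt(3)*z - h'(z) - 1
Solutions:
 h(z) = C1 - 3*z^4/4 + sqrt(3)*z^2/2 - z


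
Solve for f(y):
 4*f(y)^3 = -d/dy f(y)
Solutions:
 f(y) = -sqrt(2)*sqrt(-1/(C1 - 4*y))/2
 f(y) = sqrt(2)*sqrt(-1/(C1 - 4*y))/2


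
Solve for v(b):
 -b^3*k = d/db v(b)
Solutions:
 v(b) = C1 - b^4*k/4


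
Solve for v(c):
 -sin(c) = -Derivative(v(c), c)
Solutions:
 v(c) = C1 - cos(c)


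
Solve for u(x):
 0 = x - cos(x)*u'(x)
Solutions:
 u(x) = C1 + Integral(x/cos(x), x)


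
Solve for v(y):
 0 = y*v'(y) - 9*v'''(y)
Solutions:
 v(y) = C1 + Integral(C2*airyai(3^(1/3)*y/3) + C3*airybi(3^(1/3)*y/3), y)


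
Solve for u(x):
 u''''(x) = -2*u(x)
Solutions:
 u(x) = (C1*sin(2^(3/4)*x/2) + C2*cos(2^(3/4)*x/2))*exp(-2^(3/4)*x/2) + (C3*sin(2^(3/4)*x/2) + C4*cos(2^(3/4)*x/2))*exp(2^(3/4)*x/2)


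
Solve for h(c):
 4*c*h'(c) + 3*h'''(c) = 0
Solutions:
 h(c) = C1 + Integral(C2*airyai(-6^(2/3)*c/3) + C3*airybi(-6^(2/3)*c/3), c)


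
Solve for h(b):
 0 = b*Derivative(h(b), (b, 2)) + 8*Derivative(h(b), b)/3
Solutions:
 h(b) = C1 + C2/b^(5/3)


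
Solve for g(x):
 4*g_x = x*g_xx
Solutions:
 g(x) = C1 + C2*x^5


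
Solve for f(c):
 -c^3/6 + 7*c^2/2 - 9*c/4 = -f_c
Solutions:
 f(c) = C1 + c^4/24 - 7*c^3/6 + 9*c^2/8


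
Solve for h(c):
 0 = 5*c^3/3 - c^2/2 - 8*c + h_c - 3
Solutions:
 h(c) = C1 - 5*c^4/12 + c^3/6 + 4*c^2 + 3*c


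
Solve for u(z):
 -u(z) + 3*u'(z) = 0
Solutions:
 u(z) = C1*exp(z/3)


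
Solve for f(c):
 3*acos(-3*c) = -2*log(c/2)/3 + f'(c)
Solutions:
 f(c) = C1 + 2*c*log(c)/3 + 3*c*acos(-3*c) - 2*c/3 - 2*c*log(2)/3 + sqrt(1 - 9*c^2)


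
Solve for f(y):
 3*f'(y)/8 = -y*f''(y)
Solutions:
 f(y) = C1 + C2*y^(5/8)


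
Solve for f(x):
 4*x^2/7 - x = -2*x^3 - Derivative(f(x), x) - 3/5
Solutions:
 f(x) = C1 - x^4/2 - 4*x^3/21 + x^2/2 - 3*x/5


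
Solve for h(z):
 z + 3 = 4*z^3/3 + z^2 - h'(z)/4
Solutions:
 h(z) = C1 + 4*z^4/3 + 4*z^3/3 - 2*z^2 - 12*z


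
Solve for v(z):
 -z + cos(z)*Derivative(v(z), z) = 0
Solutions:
 v(z) = C1 + Integral(z/cos(z), z)


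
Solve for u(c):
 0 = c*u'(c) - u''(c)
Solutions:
 u(c) = C1 + C2*erfi(sqrt(2)*c/2)


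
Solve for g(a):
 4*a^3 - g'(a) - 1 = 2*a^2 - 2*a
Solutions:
 g(a) = C1 + a^4 - 2*a^3/3 + a^2 - a


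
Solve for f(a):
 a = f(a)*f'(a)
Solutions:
 f(a) = -sqrt(C1 + a^2)
 f(a) = sqrt(C1 + a^2)


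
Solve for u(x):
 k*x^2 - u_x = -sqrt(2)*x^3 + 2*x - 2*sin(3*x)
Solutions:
 u(x) = C1 + k*x^3/3 + sqrt(2)*x^4/4 - x^2 - 2*cos(3*x)/3


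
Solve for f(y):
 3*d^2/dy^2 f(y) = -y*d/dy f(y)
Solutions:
 f(y) = C1 + C2*erf(sqrt(6)*y/6)


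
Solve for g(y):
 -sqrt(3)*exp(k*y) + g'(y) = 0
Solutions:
 g(y) = C1 + sqrt(3)*exp(k*y)/k


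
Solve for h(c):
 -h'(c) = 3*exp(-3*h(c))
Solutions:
 h(c) = log(C1 - 9*c)/3
 h(c) = log((-3^(1/3) - 3^(5/6)*I)*(C1 - 3*c)^(1/3)/2)
 h(c) = log((-3^(1/3) + 3^(5/6)*I)*(C1 - 3*c)^(1/3)/2)


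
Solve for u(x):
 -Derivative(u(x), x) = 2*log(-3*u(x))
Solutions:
 Integral(1/(log(-_y) + log(3)), (_y, u(x)))/2 = C1 - x


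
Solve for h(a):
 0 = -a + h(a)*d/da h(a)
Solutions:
 h(a) = -sqrt(C1 + a^2)
 h(a) = sqrt(C1 + a^2)


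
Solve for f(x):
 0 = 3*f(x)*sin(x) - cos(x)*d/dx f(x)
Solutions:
 f(x) = C1/cos(x)^3


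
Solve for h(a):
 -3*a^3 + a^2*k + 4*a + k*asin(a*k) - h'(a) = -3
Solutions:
 h(a) = C1 - 3*a^4/4 + a^3*k/3 + 2*a^2 + 3*a + k*Piecewise((a*asin(a*k) + sqrt(-a^2*k^2 + 1)/k, Ne(k, 0)), (0, True))


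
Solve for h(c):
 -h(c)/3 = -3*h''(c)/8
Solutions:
 h(c) = C1*exp(-2*sqrt(2)*c/3) + C2*exp(2*sqrt(2)*c/3)


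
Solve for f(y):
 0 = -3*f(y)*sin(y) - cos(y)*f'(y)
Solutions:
 f(y) = C1*cos(y)^3


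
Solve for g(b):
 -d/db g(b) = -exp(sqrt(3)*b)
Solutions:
 g(b) = C1 + sqrt(3)*exp(sqrt(3)*b)/3


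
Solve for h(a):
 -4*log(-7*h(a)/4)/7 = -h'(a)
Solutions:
 -7*Integral(1/(log(-_y) - 2*log(2) + log(7)), (_y, h(a)))/4 = C1 - a


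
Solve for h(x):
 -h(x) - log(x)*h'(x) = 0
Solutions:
 h(x) = C1*exp(-li(x))


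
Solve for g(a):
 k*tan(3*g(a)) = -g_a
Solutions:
 g(a) = -asin(C1*exp(-3*a*k))/3 + pi/3
 g(a) = asin(C1*exp(-3*a*k))/3


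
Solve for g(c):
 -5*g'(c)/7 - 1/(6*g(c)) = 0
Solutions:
 g(c) = -sqrt(C1 - 105*c)/15
 g(c) = sqrt(C1 - 105*c)/15


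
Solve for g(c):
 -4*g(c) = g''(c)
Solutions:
 g(c) = C1*sin(2*c) + C2*cos(2*c)


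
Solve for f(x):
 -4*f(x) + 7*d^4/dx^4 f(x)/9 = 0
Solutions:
 f(x) = C1*exp(-sqrt(6)*7^(3/4)*x/7) + C2*exp(sqrt(6)*7^(3/4)*x/7) + C3*sin(sqrt(6)*7^(3/4)*x/7) + C4*cos(sqrt(6)*7^(3/4)*x/7)


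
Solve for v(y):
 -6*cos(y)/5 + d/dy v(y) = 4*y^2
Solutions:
 v(y) = C1 + 4*y^3/3 + 6*sin(y)/5


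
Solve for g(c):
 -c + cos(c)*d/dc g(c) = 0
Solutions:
 g(c) = C1 + Integral(c/cos(c), c)


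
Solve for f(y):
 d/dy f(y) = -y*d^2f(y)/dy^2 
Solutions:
 f(y) = C1 + C2*log(y)


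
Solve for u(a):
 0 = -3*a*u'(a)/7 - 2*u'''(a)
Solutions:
 u(a) = C1 + Integral(C2*airyai(-14^(2/3)*3^(1/3)*a/14) + C3*airybi(-14^(2/3)*3^(1/3)*a/14), a)


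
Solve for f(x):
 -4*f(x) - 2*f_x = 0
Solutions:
 f(x) = C1*exp(-2*x)


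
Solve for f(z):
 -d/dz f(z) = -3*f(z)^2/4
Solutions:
 f(z) = -4/(C1 + 3*z)


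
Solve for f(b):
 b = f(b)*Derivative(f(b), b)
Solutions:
 f(b) = -sqrt(C1 + b^2)
 f(b) = sqrt(C1 + b^2)


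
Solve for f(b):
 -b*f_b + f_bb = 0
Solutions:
 f(b) = C1 + C2*erfi(sqrt(2)*b/2)


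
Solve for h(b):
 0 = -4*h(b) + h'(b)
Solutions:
 h(b) = C1*exp(4*b)


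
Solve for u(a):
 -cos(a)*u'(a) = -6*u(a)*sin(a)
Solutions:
 u(a) = C1/cos(a)^6


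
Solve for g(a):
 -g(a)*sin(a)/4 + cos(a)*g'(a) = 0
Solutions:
 g(a) = C1/cos(a)^(1/4)


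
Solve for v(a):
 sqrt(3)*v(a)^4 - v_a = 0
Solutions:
 v(a) = (-1/(C1 + 3*sqrt(3)*a))^(1/3)
 v(a) = (-1/(C1 + sqrt(3)*a))^(1/3)*(-3^(2/3) - 3*3^(1/6)*I)/6
 v(a) = (-1/(C1 + sqrt(3)*a))^(1/3)*(-3^(2/3) + 3*3^(1/6)*I)/6


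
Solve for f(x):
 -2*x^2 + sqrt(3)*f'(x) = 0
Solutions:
 f(x) = C1 + 2*sqrt(3)*x^3/9


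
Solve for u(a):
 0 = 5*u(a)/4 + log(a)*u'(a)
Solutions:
 u(a) = C1*exp(-5*li(a)/4)


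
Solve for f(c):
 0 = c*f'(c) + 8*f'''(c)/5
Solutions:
 f(c) = C1 + Integral(C2*airyai(-5^(1/3)*c/2) + C3*airybi(-5^(1/3)*c/2), c)


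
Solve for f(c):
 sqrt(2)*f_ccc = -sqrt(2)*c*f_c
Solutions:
 f(c) = C1 + Integral(C2*airyai(-c) + C3*airybi(-c), c)


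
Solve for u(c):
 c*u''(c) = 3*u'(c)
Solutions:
 u(c) = C1 + C2*c^4


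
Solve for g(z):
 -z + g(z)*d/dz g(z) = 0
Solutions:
 g(z) = -sqrt(C1 + z^2)
 g(z) = sqrt(C1 + z^2)


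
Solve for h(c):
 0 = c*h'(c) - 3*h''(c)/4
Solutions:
 h(c) = C1 + C2*erfi(sqrt(6)*c/3)


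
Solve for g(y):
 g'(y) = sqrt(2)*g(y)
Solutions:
 g(y) = C1*exp(sqrt(2)*y)


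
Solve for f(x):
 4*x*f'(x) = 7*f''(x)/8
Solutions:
 f(x) = C1 + C2*erfi(4*sqrt(7)*x/7)


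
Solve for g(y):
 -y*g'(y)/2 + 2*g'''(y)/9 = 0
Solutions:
 g(y) = C1 + Integral(C2*airyai(2^(1/3)*3^(2/3)*y/2) + C3*airybi(2^(1/3)*3^(2/3)*y/2), y)


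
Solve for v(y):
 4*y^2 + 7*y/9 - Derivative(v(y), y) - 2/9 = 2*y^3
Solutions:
 v(y) = C1 - y^4/2 + 4*y^3/3 + 7*y^2/18 - 2*y/9


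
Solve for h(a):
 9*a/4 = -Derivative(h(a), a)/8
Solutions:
 h(a) = C1 - 9*a^2


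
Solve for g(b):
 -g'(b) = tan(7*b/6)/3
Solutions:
 g(b) = C1 + 2*log(cos(7*b/6))/7


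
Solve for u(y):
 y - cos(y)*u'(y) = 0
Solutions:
 u(y) = C1 + Integral(y/cos(y), y)


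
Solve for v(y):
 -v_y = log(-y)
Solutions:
 v(y) = C1 - y*log(-y) + y


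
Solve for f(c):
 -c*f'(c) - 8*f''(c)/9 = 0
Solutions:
 f(c) = C1 + C2*erf(3*c/4)


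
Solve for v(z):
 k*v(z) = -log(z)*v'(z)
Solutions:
 v(z) = C1*exp(-k*li(z))


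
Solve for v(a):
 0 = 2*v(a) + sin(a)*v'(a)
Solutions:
 v(a) = C1*(cos(a) + 1)/(cos(a) - 1)


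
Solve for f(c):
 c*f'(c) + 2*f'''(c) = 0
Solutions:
 f(c) = C1 + Integral(C2*airyai(-2^(2/3)*c/2) + C3*airybi(-2^(2/3)*c/2), c)


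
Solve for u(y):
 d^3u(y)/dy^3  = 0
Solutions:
 u(y) = C1 + C2*y + C3*y^2


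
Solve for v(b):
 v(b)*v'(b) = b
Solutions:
 v(b) = -sqrt(C1 + b^2)
 v(b) = sqrt(C1 + b^2)


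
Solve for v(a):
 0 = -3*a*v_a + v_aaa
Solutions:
 v(a) = C1 + Integral(C2*airyai(3^(1/3)*a) + C3*airybi(3^(1/3)*a), a)


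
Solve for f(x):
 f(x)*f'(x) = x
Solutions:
 f(x) = -sqrt(C1 + x^2)
 f(x) = sqrt(C1 + x^2)


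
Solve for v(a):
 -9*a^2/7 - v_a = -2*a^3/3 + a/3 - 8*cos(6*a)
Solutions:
 v(a) = C1 + a^4/6 - 3*a^3/7 - a^2/6 + 4*sin(6*a)/3


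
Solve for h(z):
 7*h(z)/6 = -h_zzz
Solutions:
 h(z) = C3*exp(-6^(2/3)*7^(1/3)*z/6) + (C1*sin(2^(2/3)*3^(1/6)*7^(1/3)*z/4) + C2*cos(2^(2/3)*3^(1/6)*7^(1/3)*z/4))*exp(6^(2/3)*7^(1/3)*z/12)


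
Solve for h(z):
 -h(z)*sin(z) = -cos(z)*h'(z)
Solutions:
 h(z) = C1/cos(z)


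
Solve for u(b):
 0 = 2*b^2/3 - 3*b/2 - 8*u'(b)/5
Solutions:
 u(b) = C1 + 5*b^3/36 - 15*b^2/32


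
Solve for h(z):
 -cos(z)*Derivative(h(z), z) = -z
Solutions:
 h(z) = C1 + Integral(z/cos(z), z)


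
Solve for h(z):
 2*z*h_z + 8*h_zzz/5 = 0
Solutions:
 h(z) = C1 + Integral(C2*airyai(-10^(1/3)*z/2) + C3*airybi(-10^(1/3)*z/2), z)


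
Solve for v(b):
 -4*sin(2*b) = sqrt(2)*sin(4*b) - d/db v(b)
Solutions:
 v(b) = C1 - 2*cos(2*b) - sqrt(2)*cos(4*b)/4


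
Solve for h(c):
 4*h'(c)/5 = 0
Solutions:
 h(c) = C1


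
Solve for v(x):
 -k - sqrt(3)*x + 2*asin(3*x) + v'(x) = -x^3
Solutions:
 v(x) = C1 + k*x - x^4/4 + sqrt(3)*x^2/2 - 2*x*asin(3*x) - 2*sqrt(1 - 9*x^2)/3


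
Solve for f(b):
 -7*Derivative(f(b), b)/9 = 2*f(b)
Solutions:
 f(b) = C1*exp(-18*b/7)


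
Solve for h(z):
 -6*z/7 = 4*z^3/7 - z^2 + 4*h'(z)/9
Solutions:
 h(z) = C1 - 9*z^4/28 + 3*z^3/4 - 27*z^2/28


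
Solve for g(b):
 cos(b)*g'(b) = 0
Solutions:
 g(b) = C1


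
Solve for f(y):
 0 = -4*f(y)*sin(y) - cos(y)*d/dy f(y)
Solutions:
 f(y) = C1*cos(y)^4


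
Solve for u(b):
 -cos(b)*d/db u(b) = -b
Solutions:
 u(b) = C1 + Integral(b/cos(b), b)


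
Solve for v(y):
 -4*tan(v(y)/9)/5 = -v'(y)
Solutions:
 v(y) = -9*asin(C1*exp(4*y/45)) + 9*pi
 v(y) = 9*asin(C1*exp(4*y/45))


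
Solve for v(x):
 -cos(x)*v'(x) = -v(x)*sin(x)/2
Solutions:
 v(x) = C1/sqrt(cos(x))


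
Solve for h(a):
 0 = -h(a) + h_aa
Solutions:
 h(a) = C1*exp(-a) + C2*exp(a)


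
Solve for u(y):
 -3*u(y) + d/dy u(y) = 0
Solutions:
 u(y) = C1*exp(3*y)


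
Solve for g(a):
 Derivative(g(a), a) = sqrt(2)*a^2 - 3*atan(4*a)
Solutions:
 g(a) = C1 + sqrt(2)*a^3/3 - 3*a*atan(4*a) + 3*log(16*a^2 + 1)/8


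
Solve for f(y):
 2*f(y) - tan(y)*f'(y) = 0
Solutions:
 f(y) = C1*sin(y)^2


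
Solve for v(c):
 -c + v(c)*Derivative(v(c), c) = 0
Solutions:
 v(c) = -sqrt(C1 + c^2)
 v(c) = sqrt(C1 + c^2)


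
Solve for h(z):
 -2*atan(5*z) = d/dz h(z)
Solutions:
 h(z) = C1 - 2*z*atan(5*z) + log(25*z^2 + 1)/5


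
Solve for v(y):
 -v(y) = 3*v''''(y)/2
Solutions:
 v(y) = (C1*sin(6^(3/4)*y/6) + C2*cos(6^(3/4)*y/6))*exp(-6^(3/4)*y/6) + (C3*sin(6^(3/4)*y/6) + C4*cos(6^(3/4)*y/6))*exp(6^(3/4)*y/6)


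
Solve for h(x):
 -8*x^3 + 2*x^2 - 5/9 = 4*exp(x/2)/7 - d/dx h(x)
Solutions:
 h(x) = C1 + 2*x^4 - 2*x^3/3 + 5*x/9 + 8*exp(x/2)/7


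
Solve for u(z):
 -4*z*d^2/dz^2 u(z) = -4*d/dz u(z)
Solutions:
 u(z) = C1 + C2*z^2


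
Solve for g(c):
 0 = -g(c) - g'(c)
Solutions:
 g(c) = C1*exp(-c)


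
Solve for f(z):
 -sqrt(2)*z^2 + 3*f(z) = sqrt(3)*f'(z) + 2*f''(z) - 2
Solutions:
 f(z) = C1*exp(-sqrt(3)*z) + C2*exp(sqrt(3)*z/2) + sqrt(2)*z^2/3 + 2*sqrt(6)*z/9 - 2/3 + 2*sqrt(2)/3


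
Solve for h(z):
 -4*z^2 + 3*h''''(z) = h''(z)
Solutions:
 h(z) = C1 + C2*z + C3*exp(-sqrt(3)*z/3) + C4*exp(sqrt(3)*z/3) - z^4/3 - 12*z^2


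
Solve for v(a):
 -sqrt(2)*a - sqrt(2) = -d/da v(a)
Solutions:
 v(a) = C1 + sqrt(2)*a^2/2 + sqrt(2)*a


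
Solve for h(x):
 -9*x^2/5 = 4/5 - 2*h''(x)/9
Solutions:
 h(x) = C1 + C2*x + 27*x^4/40 + 9*x^2/5


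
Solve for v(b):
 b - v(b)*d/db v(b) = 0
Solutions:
 v(b) = -sqrt(C1 + b^2)
 v(b) = sqrt(C1 + b^2)


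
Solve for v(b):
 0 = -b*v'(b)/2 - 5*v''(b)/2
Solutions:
 v(b) = C1 + C2*erf(sqrt(10)*b/10)


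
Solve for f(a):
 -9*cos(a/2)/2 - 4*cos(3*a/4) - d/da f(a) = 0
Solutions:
 f(a) = C1 - 9*sin(a/2) - 16*sin(3*a/4)/3


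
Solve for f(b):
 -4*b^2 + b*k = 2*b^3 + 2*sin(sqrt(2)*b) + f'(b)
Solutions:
 f(b) = C1 - b^4/2 - 4*b^3/3 + b^2*k/2 + sqrt(2)*cos(sqrt(2)*b)


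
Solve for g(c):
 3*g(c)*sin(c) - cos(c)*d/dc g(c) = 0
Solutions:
 g(c) = C1/cos(c)^3


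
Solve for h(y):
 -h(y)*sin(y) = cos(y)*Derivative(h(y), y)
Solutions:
 h(y) = C1*cos(y)


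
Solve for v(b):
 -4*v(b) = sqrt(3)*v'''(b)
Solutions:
 v(b) = C3*exp(-2^(2/3)*3^(5/6)*b/3) + (C1*sin(2^(2/3)*3^(1/3)*b/2) + C2*cos(2^(2/3)*3^(1/3)*b/2))*exp(2^(2/3)*3^(5/6)*b/6)


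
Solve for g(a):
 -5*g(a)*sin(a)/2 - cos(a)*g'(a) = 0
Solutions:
 g(a) = C1*cos(a)^(5/2)


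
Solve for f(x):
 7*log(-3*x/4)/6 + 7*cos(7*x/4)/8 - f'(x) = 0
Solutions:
 f(x) = C1 + 7*x*log(-x)/6 - 7*x*log(2)/3 - 7*x/6 + 7*x*log(3)/6 + sin(7*x/4)/2


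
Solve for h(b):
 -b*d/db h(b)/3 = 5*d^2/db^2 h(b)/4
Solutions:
 h(b) = C1 + C2*erf(sqrt(30)*b/15)


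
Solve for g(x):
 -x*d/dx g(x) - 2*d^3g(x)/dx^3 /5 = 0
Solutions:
 g(x) = C1 + Integral(C2*airyai(-2^(2/3)*5^(1/3)*x/2) + C3*airybi(-2^(2/3)*5^(1/3)*x/2), x)


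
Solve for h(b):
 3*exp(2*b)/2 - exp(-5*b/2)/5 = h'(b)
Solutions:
 h(b) = C1 + 3*exp(2*b)/4 + 2*exp(-5*b/2)/25


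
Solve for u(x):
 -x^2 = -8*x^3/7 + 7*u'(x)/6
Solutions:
 u(x) = C1 + 12*x^4/49 - 2*x^3/7


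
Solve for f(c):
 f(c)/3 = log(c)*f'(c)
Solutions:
 f(c) = C1*exp(li(c)/3)


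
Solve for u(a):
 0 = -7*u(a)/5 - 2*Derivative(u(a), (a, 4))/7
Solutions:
 u(a) = (C1*sin(2^(1/4)*5^(3/4)*sqrt(7)*a/10) + C2*cos(2^(1/4)*5^(3/4)*sqrt(7)*a/10))*exp(-2^(1/4)*5^(3/4)*sqrt(7)*a/10) + (C3*sin(2^(1/4)*5^(3/4)*sqrt(7)*a/10) + C4*cos(2^(1/4)*5^(3/4)*sqrt(7)*a/10))*exp(2^(1/4)*5^(3/4)*sqrt(7)*a/10)


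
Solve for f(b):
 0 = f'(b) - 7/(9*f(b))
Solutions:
 f(b) = -sqrt(C1 + 14*b)/3
 f(b) = sqrt(C1 + 14*b)/3


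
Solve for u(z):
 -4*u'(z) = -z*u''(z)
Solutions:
 u(z) = C1 + C2*z^5


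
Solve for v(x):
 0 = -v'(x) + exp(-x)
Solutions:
 v(x) = C1 - exp(-x)


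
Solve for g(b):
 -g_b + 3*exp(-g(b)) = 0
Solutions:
 g(b) = log(C1 + 3*b)


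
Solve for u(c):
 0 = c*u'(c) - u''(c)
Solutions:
 u(c) = C1 + C2*erfi(sqrt(2)*c/2)


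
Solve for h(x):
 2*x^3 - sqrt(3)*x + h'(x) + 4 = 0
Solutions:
 h(x) = C1 - x^4/2 + sqrt(3)*x^2/2 - 4*x


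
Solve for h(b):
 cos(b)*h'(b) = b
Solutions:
 h(b) = C1 + Integral(b/cos(b), b)


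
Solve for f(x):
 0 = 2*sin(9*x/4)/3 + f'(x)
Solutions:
 f(x) = C1 + 8*cos(9*x/4)/27


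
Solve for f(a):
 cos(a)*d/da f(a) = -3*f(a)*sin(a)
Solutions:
 f(a) = C1*cos(a)^3


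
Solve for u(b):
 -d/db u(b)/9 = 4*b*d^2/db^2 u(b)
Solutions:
 u(b) = C1 + C2*b^(35/36)


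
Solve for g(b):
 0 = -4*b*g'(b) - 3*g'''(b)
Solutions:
 g(b) = C1 + Integral(C2*airyai(-6^(2/3)*b/3) + C3*airybi(-6^(2/3)*b/3), b)


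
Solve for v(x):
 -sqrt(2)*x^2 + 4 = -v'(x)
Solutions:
 v(x) = C1 + sqrt(2)*x^3/3 - 4*x


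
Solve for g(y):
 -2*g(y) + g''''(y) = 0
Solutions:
 g(y) = C1*exp(-2^(1/4)*y) + C2*exp(2^(1/4)*y) + C3*sin(2^(1/4)*y) + C4*cos(2^(1/4)*y)


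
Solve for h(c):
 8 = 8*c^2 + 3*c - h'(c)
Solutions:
 h(c) = C1 + 8*c^3/3 + 3*c^2/2 - 8*c


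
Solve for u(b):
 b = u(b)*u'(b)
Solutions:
 u(b) = -sqrt(C1 + b^2)
 u(b) = sqrt(C1 + b^2)


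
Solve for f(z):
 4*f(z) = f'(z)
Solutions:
 f(z) = C1*exp(4*z)


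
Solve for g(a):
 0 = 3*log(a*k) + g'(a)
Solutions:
 g(a) = C1 - 3*a*log(a*k) + 3*a


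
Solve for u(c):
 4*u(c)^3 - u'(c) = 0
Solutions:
 u(c) = -sqrt(2)*sqrt(-1/(C1 + 4*c))/2
 u(c) = sqrt(2)*sqrt(-1/(C1 + 4*c))/2


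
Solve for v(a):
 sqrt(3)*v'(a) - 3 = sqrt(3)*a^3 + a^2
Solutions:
 v(a) = C1 + a^4/4 + sqrt(3)*a^3/9 + sqrt(3)*a


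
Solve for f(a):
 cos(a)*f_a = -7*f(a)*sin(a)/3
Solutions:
 f(a) = C1*cos(a)^(7/3)


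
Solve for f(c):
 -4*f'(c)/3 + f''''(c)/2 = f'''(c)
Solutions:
 f(c) = C1 + C2*exp(c*(-2^(2/3)*(3*sqrt(13) + 11)^(1/3) - 2*2^(1/3)/(3*sqrt(13) + 11)^(1/3) + 4)/6)*sin(2^(1/3)*sqrt(3)*c*(-2^(1/3)*(3*sqrt(13) + 11)^(1/3) + 2/(3*sqrt(13) + 11)^(1/3))/6) + C3*exp(c*(-2^(2/3)*(3*sqrt(13) + 11)^(1/3) - 2*2^(1/3)/(3*sqrt(13) + 11)^(1/3) + 4)/6)*cos(2^(1/3)*sqrt(3)*c*(-2^(1/3)*(3*sqrt(13) + 11)^(1/3) + 2/(3*sqrt(13) + 11)^(1/3))/6) + C4*exp(c*(2*2^(1/3)/(3*sqrt(13) + 11)^(1/3) + 2 + 2^(2/3)*(3*sqrt(13) + 11)^(1/3))/3)


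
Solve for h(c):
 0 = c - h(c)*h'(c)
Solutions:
 h(c) = -sqrt(C1 + c^2)
 h(c) = sqrt(C1 + c^2)


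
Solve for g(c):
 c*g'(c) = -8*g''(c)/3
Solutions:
 g(c) = C1 + C2*erf(sqrt(3)*c/4)


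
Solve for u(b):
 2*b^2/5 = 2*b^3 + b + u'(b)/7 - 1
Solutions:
 u(b) = C1 - 7*b^4/2 + 14*b^3/15 - 7*b^2/2 + 7*b


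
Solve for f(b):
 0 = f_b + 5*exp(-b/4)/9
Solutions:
 f(b) = C1 + 20*exp(-b/4)/9


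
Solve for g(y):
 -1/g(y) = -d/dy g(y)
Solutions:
 g(y) = -sqrt(C1 + 2*y)
 g(y) = sqrt(C1 + 2*y)


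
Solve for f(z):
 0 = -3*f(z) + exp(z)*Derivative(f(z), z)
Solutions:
 f(z) = C1*exp(-3*exp(-z))


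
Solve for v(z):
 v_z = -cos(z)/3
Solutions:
 v(z) = C1 - sin(z)/3


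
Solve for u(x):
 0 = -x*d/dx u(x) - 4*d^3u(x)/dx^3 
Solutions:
 u(x) = C1 + Integral(C2*airyai(-2^(1/3)*x/2) + C3*airybi(-2^(1/3)*x/2), x)


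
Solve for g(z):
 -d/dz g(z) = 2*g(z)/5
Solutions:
 g(z) = C1*exp(-2*z/5)


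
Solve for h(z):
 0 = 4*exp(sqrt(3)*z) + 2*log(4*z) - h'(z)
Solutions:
 h(z) = C1 + 2*z*log(z) + 2*z*(-1 + 2*log(2)) + 4*sqrt(3)*exp(sqrt(3)*z)/3


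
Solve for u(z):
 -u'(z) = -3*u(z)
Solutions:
 u(z) = C1*exp(3*z)


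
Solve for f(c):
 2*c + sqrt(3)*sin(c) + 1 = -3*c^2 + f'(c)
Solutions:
 f(c) = C1 + c^3 + c^2 + c - sqrt(3)*cos(c)


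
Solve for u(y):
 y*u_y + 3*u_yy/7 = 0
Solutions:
 u(y) = C1 + C2*erf(sqrt(42)*y/6)


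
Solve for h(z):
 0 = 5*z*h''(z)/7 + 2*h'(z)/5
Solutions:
 h(z) = C1 + C2*z^(11/25)


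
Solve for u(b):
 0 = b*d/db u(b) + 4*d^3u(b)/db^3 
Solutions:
 u(b) = C1 + Integral(C2*airyai(-2^(1/3)*b/2) + C3*airybi(-2^(1/3)*b/2), b)


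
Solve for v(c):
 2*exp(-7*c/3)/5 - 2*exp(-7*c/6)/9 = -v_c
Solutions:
 v(c) = C1 + 6*exp(-7*c/3)/35 - 4*exp(-7*c/6)/21


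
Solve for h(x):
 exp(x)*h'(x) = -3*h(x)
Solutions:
 h(x) = C1*exp(3*exp(-x))
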